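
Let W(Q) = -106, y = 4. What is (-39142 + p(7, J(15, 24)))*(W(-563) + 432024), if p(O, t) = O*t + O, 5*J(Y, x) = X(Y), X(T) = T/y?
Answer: -33801686721/2 ≈ -1.6901e+10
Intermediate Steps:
X(T) = T/4
J(Y, x) = Y/20 (J(Y, x) = (Y/4)/5 = Y/20)
p(O, t) = O + O*t
(-39142 + p(7, J(15, 24)))*(W(-563) + 432024) = (-39142 + 7*(1 + (1/20)*15))*(-106 + 432024) = (-39142 + 7*(1 + ¾))*431918 = (-39142 + 7*(7/4))*431918 = (-39142 + 49/4)*431918 = -156519/4*431918 = -33801686721/2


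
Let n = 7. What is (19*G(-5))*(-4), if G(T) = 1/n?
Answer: -76/7 ≈ -10.857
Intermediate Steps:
G(T) = ⅐ (G(T) = 1/7 = ⅐)
(19*G(-5))*(-4) = (19*(⅐))*(-4) = (19/7)*(-4) = -76/7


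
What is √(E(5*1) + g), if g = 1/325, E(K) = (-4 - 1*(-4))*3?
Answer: √13/65 ≈ 0.055470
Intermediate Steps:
E(K) = 0 (E(K) = (-4 + 4)*3 = 0*3 = 0)
g = 1/325 ≈ 0.0030769
√(E(5*1) + g) = √(0 + 1/325) = √(1/325) = √13/65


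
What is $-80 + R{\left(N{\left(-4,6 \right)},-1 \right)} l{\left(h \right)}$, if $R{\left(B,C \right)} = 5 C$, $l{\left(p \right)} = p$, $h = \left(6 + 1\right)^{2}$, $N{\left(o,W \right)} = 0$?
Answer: $-325$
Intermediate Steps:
$h = 49$ ($h = 7^{2} = 49$)
$-80 + R{\left(N{\left(-4,6 \right)},-1 \right)} l{\left(h \right)} = -80 + 5 \left(-1\right) 49 = -80 - 245 = -325$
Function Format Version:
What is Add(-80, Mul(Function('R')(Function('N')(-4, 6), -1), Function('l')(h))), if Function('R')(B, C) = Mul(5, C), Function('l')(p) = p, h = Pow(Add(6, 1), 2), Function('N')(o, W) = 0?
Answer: -325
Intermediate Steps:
h = 49 (h = Pow(7, 2) = 49)
Add(-80, Mul(Function('R')(Function('N')(-4, 6), -1), Function('l')(h))) = Add(-80, Mul(Mul(5, -1), 49)) = Add(-80, Mul(-5, 49)) = Add(-80, -245) = -325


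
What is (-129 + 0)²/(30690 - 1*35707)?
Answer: -16641/5017 ≈ -3.3169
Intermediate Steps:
(-129 + 0)²/(30690 - 1*35707) = (-129)²/(30690 - 35707) = 16641/(-5017) = 16641*(-1/5017) = -16641/5017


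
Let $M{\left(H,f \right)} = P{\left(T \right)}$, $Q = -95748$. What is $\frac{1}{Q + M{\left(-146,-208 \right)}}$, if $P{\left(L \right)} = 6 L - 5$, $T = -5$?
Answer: $- \frac{1}{95783} \approx -1.044 \cdot 10^{-5}$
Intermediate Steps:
$P{\left(L \right)} = -5 + 6 L$
$M{\left(H,f \right)} = -35$ ($M{\left(H,f \right)} = -5 + 6 \left(-5\right) = -5 - 30 = -35$)
$\frac{1}{Q + M{\left(-146,-208 \right)}} = \frac{1}{-95748 - 35} = \frac{1}{-95783} = - \frac{1}{95783}$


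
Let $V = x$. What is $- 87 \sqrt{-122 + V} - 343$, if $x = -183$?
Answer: $-343 - 87 i \sqrt{305} \approx -343.0 - 1519.4 i$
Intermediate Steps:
$V = -183$
$- 87 \sqrt{-122 + V} - 343 = - 87 \sqrt{-122 - 183} - 343 = - 87 \sqrt{-305} - 343 = - 87 i \sqrt{305} - 343 = -343 - 87 i \sqrt{305}$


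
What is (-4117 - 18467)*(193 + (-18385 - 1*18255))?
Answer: 823119048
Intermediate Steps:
(-4117 - 18467)*(193 + (-18385 - 1*18255)) = -22584*(193 + (-18385 - 18255)) = -22584*(193 - 36640) = -22584*(-36447) = 823119048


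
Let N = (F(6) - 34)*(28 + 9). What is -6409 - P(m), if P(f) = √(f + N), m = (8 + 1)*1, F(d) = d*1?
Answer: -6409 - I*√1027 ≈ -6409.0 - 32.047*I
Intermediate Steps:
F(d) = d
N = -1036 (N = (6 - 34)*(28 + 9) = -28*37 = -1036)
m = 9 (m = 9*1 = 9)
P(f) = √(-1036 + f) (P(f) = √(f - 1036) = √(-1036 + f))
-6409 - P(m) = -6409 - √(-1036 + 9) = -6409 - √(-1027) = -6409 - I*√1027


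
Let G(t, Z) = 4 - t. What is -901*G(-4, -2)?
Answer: -7208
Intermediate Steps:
-901*G(-4, -2) = -901*(4 - 1*(-4)) = -901*(4 + 4) = -901*8 = -7208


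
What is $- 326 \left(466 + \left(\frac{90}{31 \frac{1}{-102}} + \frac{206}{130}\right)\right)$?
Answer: $- \frac{112627458}{2015} \approx -55895.0$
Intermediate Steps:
$- 326 \left(466 + \left(\frac{90}{31 \frac{1}{-102}} + \frac{206}{130}\right)\right) = - 326 \left(466 + \left(\frac{90}{31 \left(- \frac{1}{102}\right)} + 206 \cdot \frac{1}{130}\right)\right) = - 326 \left(466 + \left(\frac{90}{- \frac{31}{102}} + \frac{103}{65}\right)\right) = - 326 \left(466 + \left(90 \left(- \frac{102}{31}\right) + \frac{103}{65}\right)\right) = - 326 \left(466 + \left(- \frac{9180}{31} + \frac{103}{65}\right)\right) = - 326 \left(466 - \frac{593507}{2015}\right) = \left(-326\right) \frac{345483}{2015} = - \frac{112627458}{2015}$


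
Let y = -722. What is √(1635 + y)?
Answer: √913 ≈ 30.216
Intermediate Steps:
√(1635 + y) = √(1635 - 722) = √913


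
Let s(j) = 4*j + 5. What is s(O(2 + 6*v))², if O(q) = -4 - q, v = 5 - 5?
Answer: 361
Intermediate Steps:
v = 0
s(j) = 5 + 4*j
s(O(2 + 6*v))² = (5 + 4*(-4 - (2 + 6*0)))² = (5 + 4*(-4 - (2 + 0)))² = (5 + 4*(-4 - 1*2))² = (5 + 4*(-4 - 2))² = (5 + 4*(-6))² = (5 - 24)² = (-19)² = 361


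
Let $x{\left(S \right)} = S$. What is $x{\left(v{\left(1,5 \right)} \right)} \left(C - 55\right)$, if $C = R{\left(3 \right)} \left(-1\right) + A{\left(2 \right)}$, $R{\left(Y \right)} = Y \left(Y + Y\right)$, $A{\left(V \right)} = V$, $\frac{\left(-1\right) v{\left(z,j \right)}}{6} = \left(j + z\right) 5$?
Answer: $12780$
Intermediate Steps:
$v{\left(z,j \right)} = - 30 j - 30 z$ ($v{\left(z,j \right)} = - 6 \left(j + z\right) 5 = - 6 \left(5 j + 5 z\right) = - 30 j - 30 z$)
$R{\left(Y \right)} = 2 Y^{2}$ ($R{\left(Y \right)} = Y 2 Y = 2 Y^{2}$)
$C = -16$ ($C = 2 \cdot 3^{2} \left(-1\right) + 2 = 2 \cdot 9 \left(-1\right) + 2 = 18 \left(-1\right) + 2 = -18 + 2 = -16$)
$x{\left(v{\left(1,5 \right)} \right)} \left(C - 55\right) = \left(\left(-30\right) 5 - 30\right) \left(-16 - 55\right) = \left(-150 - 30\right) \left(-71\right) = \left(-180\right) \left(-71\right) = 12780$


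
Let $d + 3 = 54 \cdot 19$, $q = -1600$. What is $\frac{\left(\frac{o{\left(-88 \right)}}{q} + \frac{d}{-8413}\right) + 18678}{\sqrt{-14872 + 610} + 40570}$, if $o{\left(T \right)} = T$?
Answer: $\frac{127501329944351}{276945723398120} - \frac{31427490743 i \sqrt{14262}}{2769457233981200} \approx 0.46038 - 0.0013552 i$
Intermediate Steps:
$d = 1023$ ($d = -3 + 54 \cdot 19 = -3 + 1026 = 1023$)
$\frac{\left(\frac{o{\left(-88 \right)}}{q} + \frac{d}{-8413}\right) + 18678}{\sqrt{-14872 + 610} + 40570} = \frac{\left(- \frac{88}{-1600} + \frac{1023}{-8413}\right) + 18678}{\sqrt{-14872 + 610} + 40570} = \frac{\left(\left(-88\right) \left(- \frac{1}{1600}\right) + 1023 \left(- \frac{1}{8413}\right)\right) + 18678}{\sqrt{-14262} + 40570} = \frac{\left(\frac{11}{200} - \frac{1023}{8413}\right) + 18678}{i \sqrt{14262} + 40570} = \frac{- \frac{112057}{1682600} + 18678}{40570 + i \sqrt{14262}} = \frac{31427490743}{1682600 \left(40570 + i \sqrt{14262}\right)}$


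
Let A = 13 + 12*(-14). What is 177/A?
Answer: -177/155 ≈ -1.1419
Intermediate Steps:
A = -155 (A = 13 - 168 = -155)
177/A = 177/(-155) = 177*(-1/155) = -177/155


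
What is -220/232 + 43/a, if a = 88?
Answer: -1173/2552 ≈ -0.45964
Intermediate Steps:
-220/232 + 43/a = -220/232 + 43/88 = -220*1/232 + 43*(1/88) = -55/58 + 43/88 = -1173/2552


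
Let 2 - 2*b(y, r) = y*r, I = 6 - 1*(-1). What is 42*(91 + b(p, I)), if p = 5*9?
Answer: -2751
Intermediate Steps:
I = 7 (I = 6 + 1 = 7)
p = 45
b(y, r) = 1 - r*y/2 (b(y, r) = 1 - y*r/2 = 1 - r*y/2)
42*(91 + b(p, I)) = 42*(91 + (1 - ½*7*45)) = 42*(91 + (1 - 315/2)) = 42*(91 - 313/2) = 42*(-131/2) = -2751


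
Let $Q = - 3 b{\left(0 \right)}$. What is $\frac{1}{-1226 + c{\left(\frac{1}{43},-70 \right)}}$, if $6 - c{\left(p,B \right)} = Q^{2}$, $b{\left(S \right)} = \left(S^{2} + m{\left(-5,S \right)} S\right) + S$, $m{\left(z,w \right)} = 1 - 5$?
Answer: $- \frac{1}{1220} \approx -0.00081967$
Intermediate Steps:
$m{\left(z,w \right)} = -4$ ($m{\left(z,w \right)} = 1 - 5 = -4$)
$b{\left(S \right)} = S^{2} - 3 S$ ($b{\left(S \right)} = \left(S^{2} - 4 S\right) + S = S^{2} - 3 S$)
$Q = 0$ ($Q = - 3 \cdot 0 \left(-3 + 0\right) = - 3 \cdot 0 \left(-3\right) = \left(-3\right) 0 = 0$)
$c{\left(p,B \right)} = 6$ ($c{\left(p,B \right)} = 6 - 0^{2} = 6 - 0 = 6 + 0 = 6$)
$\frac{1}{-1226 + c{\left(\frac{1}{43},-70 \right)}} = \frac{1}{-1226 + 6} = \frac{1}{-1220} = - \frac{1}{1220}$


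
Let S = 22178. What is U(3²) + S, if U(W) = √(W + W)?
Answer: 22178 + 3*√2 ≈ 22182.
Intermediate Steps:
U(W) = √2*√W (U(W) = √(2*W) = √2*√W)
U(3²) + S = √2*√(3²) + 22178 = √2*√9 + 22178 = √2*3 + 22178 = 3*√2 + 22178 = 22178 + 3*√2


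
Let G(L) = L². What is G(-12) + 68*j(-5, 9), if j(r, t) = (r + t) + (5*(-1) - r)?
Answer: 416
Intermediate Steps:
j(r, t) = -5 + t (j(r, t) = (r + t) + (-5 - r) = -5 + t)
G(-12) + 68*j(-5, 9) = (-12)² + 68*(-5 + 9) = 144 + 68*4 = 144 + 272 = 416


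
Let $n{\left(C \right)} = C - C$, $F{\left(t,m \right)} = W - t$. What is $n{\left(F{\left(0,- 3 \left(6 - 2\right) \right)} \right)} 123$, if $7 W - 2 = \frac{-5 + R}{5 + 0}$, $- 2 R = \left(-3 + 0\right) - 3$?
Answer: $0$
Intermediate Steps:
$R = 3$ ($R = - \frac{\left(-3 + 0\right) - 3}{2} = - \frac{-3 - 3}{2} = \left(- \frac{1}{2}\right) \left(-6\right) = 3$)
$W = \frac{8}{35}$ ($W = \frac{2}{7} + \frac{\left(-5 + 3\right) \frac{1}{5 + 0}}{7} = \frac{2}{7} + \frac{\left(-2\right) \frac{1}{5}}{7} = \frac{2}{7} + \frac{1}{7} \left(- \frac{2}{5}\right) = \frac{2}{7} - \frac{2}{35} = \frac{8}{35} \approx 0.22857$)
$F{\left(t,m \right)} = \frac{8}{35} - t$
$n{\left(C \right)} = 0$
$n{\left(F{\left(0,- 3 \left(6 - 2\right) \right)} \right)} 123 = 0 \cdot 123 = 0$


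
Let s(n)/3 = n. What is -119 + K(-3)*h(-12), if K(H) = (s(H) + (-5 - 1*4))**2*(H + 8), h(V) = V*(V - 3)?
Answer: 291481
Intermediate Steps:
s(n) = 3*n
h(V) = V*(-3 + V)
K(H) = (-9 + 3*H)**2*(8 + H) (K(H) = (3*H + (-5 - 1*4))**2*(H + 8) = (3*H + (-5 - 4))**2*(8 + H) = (3*H - 9)**2*(8 + H) = (-9 + 3*H)**2*(8 + H))
-119 + K(-3)*h(-12) = -119 + (9*(-3 - 3)**2*(8 - 3))*(-12*(-3 - 12)) = -119 + (9*(-6)**2*5)*(-12*(-15)) = -119 + (9*36*5)*180 = -119 + 1620*180 = -119 + 291600 = 291481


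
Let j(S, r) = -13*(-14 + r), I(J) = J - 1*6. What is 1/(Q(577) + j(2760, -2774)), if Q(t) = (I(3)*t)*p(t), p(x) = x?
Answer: -1/962543 ≈ -1.0389e-6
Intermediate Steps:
I(J) = -6 + J (I(J) = J - 6 = -6 + J)
Q(t) = -3*t² (Q(t) = ((-6 + 3)*t)*t = (-3*t)*t = -3*t²)
j(S, r) = 182 - 13*r
1/(Q(577) + j(2760, -2774)) = 1/(-3*577² + (182 - 13*(-2774))) = 1/(-3*332929 + (182 + 36062)) = 1/(-998787 + 36244) = 1/(-962543) = -1/962543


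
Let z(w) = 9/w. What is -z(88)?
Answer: -9/88 ≈ -0.10227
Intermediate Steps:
-z(88) = -9/88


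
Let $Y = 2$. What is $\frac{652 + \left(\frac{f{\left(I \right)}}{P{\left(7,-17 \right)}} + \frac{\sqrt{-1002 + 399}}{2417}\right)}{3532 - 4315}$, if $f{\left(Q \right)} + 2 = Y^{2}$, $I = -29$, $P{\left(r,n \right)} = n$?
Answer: $- \frac{3694}{4437} - \frac{i \sqrt{67}}{630837} \approx -0.83254 - 1.2975 \cdot 10^{-5} i$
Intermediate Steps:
$f{\left(Q \right)} = 2$ ($f{\left(Q \right)} = -2 + 2^{2} = -2 + 4 = 2$)
$\frac{652 + \left(\frac{f{\left(I \right)}}{P{\left(7,-17 \right)}} + \frac{\sqrt{-1002 + 399}}{2417}\right)}{3532 - 4315} = \frac{652 + \left(\frac{2}{-17} + \frac{\sqrt{-1002 + 399}}{2417}\right)}{3532 - 4315} = \frac{652 + \left(2 \left(- \frac{1}{17}\right) + \sqrt{-603} \cdot \frac{1}{2417}\right)}{-783} = \left(652 - \left(\frac{2}{17} - 3 i \sqrt{67} \cdot \frac{1}{2417}\right)\right) \left(- \frac{1}{783}\right) = \left(652 - \left(\frac{2}{17} - \frac{3 i \sqrt{67}}{2417}\right)\right) \left(- \frac{1}{783}\right) = \left(\frac{11082}{17} + \frac{3 i \sqrt{67}}{2417}\right) \left(- \frac{1}{783}\right) = - \frac{3694}{4437} - \frac{i \sqrt{67}}{630837}$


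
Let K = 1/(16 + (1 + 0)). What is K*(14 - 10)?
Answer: 4/17 ≈ 0.23529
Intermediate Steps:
K = 1/17 (K = 1/(16 + 1) = 1/17 ≈ 0.058824)
K*(14 - 10) = (14 - 10)/17 = (1/17)*4 = 4/17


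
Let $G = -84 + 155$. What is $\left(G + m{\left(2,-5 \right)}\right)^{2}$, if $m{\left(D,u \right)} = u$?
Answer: $4356$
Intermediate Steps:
$G = 71$
$\left(G + m{\left(2,-5 \right)}\right)^{2} = \left(71 - 5\right)^{2} = 66^{2} = 4356$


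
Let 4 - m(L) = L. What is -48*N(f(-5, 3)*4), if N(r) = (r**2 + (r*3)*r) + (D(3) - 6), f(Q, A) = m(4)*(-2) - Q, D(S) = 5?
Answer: -76752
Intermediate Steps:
m(L) = 4 - L
f(Q, A) = -Q (f(Q, A) = (4 - 1*4)*(-2) - Q = (4 - 4)*(-2) - Q = 0*(-2) - Q = 0 - Q = -Q)
N(r) = -1 + 4*r**2 (N(r) = (r**2 + (r*3)*r) + (5 - 6) = (r**2 + (3*r)*r) - 1 = (r**2 + 3*r**2) - 1 = 4*r**2 - 1 = -1 + 4*r**2)
-48*N(f(-5, 3)*4) = -48*(-1 + 4*(-1*(-5)*4)**2) = -48*(-1 + 4*(5*4)**2) = -48*(-1 + 4*20**2) = -48*(-1 + 4*400) = -48*(-1 + 1600) = -48*1599 = -76752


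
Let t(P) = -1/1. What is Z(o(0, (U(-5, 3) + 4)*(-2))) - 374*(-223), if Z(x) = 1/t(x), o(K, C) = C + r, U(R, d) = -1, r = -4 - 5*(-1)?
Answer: 83401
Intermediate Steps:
r = 1 (r = -4 + 5 = 1)
t(P) = -1 (t(P) = -1*1 = -1)
o(K, C) = 1 + C (o(K, C) = C + 1 = 1 + C)
Z(x) = -1 (Z(x) = 1/(-1) = -1)
Z(o(0, (U(-5, 3) + 4)*(-2))) - 374*(-223) = -1 - 374*(-223) = -1 + 83402 = 83401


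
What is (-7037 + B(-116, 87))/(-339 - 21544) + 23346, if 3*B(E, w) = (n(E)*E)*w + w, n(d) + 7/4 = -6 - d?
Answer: 511251679/21883 ≈ 23363.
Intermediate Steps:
n(d) = -31/4 - d (n(d) = -7/4 + (-6 - d) = -31/4 - d)
B(E, w) = w/3 + E*w*(-31/4 - E)/3 (B(E, w) = (((-31/4 - E)*E)*w + w)/3 = ((E*(-31/4 - E))*w + w)/3 = (E*w*(-31/4 - E) + w)/3 = (w + E*w*(-31/4 - E))/3 = w/3 + E*w*(-31/4 - E)/3)
(-7037 + B(-116, 87))/(-339 - 21544) + 23346 = (-7037 - 1/12*87*(-4 - 116*(31 + 4*(-116))))/(-339 - 21544) + 23346 = (-7037 - 1/12*87*(-4 - 116*(31 - 464)))/(-21883) + 23346 = (-7037 - 1/12*87*(-4 - 116*(-433)))*(-1/21883) + 23346 = (-7037 - 1/12*87*(-4 + 50228))*(-1/21883) + 23346 = (-7037 - 1/12*87*50224)*(-1/21883) + 23346 = (-7037 - 364124)*(-1/21883) + 23346 = -371161*(-1/21883) + 23346 = 371161/21883 + 23346 = 511251679/21883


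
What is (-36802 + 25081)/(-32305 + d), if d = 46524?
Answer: -11721/14219 ≈ -0.82432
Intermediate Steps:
(-36802 + 25081)/(-32305 + d) = (-36802 + 25081)/(-32305 + 46524) = -11721/14219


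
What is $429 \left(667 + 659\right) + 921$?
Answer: $569775$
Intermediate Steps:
$429 \left(667 + 659\right) + 921 = 429 \cdot 1326 + 921 = 568854 + 921 = 569775$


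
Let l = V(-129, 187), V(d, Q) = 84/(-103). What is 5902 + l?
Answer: 607822/103 ≈ 5901.2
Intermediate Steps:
V(d, Q) = -84/103 (V(d, Q) = 84*(-1/103) = -84/103)
l = -84/103 ≈ -0.81553
5902 + l = 5902 - 84/103 = 607822/103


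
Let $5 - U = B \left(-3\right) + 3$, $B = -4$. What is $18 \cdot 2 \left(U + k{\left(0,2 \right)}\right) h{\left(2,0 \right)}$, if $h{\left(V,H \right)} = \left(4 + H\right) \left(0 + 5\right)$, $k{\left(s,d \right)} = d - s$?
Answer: $-5760$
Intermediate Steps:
$U = -10$ ($U = 5 - \left(\left(-4\right) \left(-3\right) + 3\right) = 5 - \left(12 + 3\right) = 5 - 15 = -10$)
$h{\left(V,H \right)} = 20 + 5 H$ ($h{\left(V,H \right)} = \left(4 + H\right) 5 = 20 + 5 H$)
$18 \cdot 2 \left(U + k{\left(0,2 \right)}\right) h{\left(2,0 \right)} = 18 \cdot 2 \left(-10 + \left(2 - 0\right)\right) \left(20 + 5 \cdot 0\right) = 18 \cdot 2 \left(-10 + \left(2 + 0\right)\right) \left(20 + 0\right) = 18 \cdot 2 \left(-10 + 2\right) 20 = 18 \cdot 2 \left(-8\right) 20 = 18 \left(-16\right) 20 = \left(-288\right) 20 = -5760$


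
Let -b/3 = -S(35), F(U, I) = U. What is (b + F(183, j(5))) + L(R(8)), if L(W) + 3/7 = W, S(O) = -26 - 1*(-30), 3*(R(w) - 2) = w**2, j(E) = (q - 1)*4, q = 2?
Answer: 4576/21 ≈ 217.90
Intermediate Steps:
j(E) = 4 (j(E) = (2 - 1)*4 = 1*4 = 4)
R(w) = 2 + w**2/3
S(O) = 4 (S(O) = -26 + 30 = 4)
L(W) = -3/7 + W
b = 12 (b = -(-3)*4 = -3*(-4) = 12)
(b + F(183, j(5))) + L(R(8)) = (12 + 183) + (-3/7 + (2 + (1/3)*8**2)) = 195 + (-3/7 + (2 + (1/3)*64)) = 195 + (-3/7 + (2 + 64/3)) = 195 + (-3/7 + 70/3) = 195 + 481/21 = 4576/21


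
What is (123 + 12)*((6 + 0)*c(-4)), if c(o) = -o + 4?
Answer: 6480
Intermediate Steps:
c(o) = 4 - o
(123 + 12)*((6 + 0)*c(-4)) = (123 + 12)*((6 + 0)*(4 - 1*(-4))) = 135*(6*(4 + 4)) = 135*(6*8) = 135*48 = 6480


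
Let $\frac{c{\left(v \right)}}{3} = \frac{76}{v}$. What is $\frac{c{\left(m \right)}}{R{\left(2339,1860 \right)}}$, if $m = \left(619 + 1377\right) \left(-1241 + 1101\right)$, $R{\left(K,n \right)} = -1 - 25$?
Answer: $\frac{57}{1816360} \approx 3.1381 \cdot 10^{-5}$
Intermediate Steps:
$R{\left(K,n \right)} = -26$ ($R{\left(K,n \right)} = -1 - 25 = -26$)
$m = -279440$ ($m = 1996 \left(-140\right) = -279440$)
$c{\left(v \right)} = \frac{228}{v}$ ($c{\left(v \right)} = 3 \frac{76}{v} = \frac{228}{v}$)
$\frac{c{\left(m \right)}}{R{\left(2339,1860 \right)}} = \frac{228 \frac{1}{-279440}}{-26} = 228 \left(- \frac{1}{279440}\right) \left(- \frac{1}{26}\right) = \left(- \frac{57}{69860}\right) \left(- \frac{1}{26}\right) = \frac{57}{1816360}$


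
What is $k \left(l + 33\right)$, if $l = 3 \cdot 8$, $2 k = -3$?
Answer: $- \frac{171}{2} \approx -85.5$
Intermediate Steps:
$k = - \frac{3}{2}$ ($k = \frac{1}{2} \left(-3\right) = - \frac{3}{2} \approx -1.5$)
$l = 24$
$k \left(l + 33\right) = - \frac{3 \left(24 + 33\right)}{2} = \left(- \frac{3}{2}\right) 57 = - \frac{171}{2}$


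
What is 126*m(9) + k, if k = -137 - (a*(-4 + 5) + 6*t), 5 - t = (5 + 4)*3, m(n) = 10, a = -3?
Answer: 1258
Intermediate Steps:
t = -22 (t = 5 - (5 + 4)*3 = 5 - 9*3 = 5 - 1*27 = 5 - 27 = -22)
k = -2 (k = -137 - (-3*(-4 + 5) + 6*(-22)) = -137 - (-3*1 - 132) = -137 - (-3 - 132) = -137 - 1*(-135) = -137 + 135 = -2)
126*m(9) + k = 126*10 - 2 = 1260 - 2 = 1258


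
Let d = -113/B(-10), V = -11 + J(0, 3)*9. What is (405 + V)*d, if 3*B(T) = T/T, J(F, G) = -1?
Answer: -130515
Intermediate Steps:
B(T) = ⅓ (B(T) = (T/T)/3 = (⅓)*1 = ⅓)
V = -20 (V = -11 - 1*9 = -11 - 9 = -20)
d = -339 (d = -113/⅓ = -113*3 = -339)
(405 + V)*d = (405 - 20)*(-339) = 385*(-339) = -130515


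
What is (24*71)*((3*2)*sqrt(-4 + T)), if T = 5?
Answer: 10224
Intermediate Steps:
(24*71)*((3*2)*sqrt(-4 + T)) = (24*71)*((3*2)*sqrt(-4 + 5)) = 1704*(6*sqrt(1)) = 1704*(6*1) = 1704*6 = 10224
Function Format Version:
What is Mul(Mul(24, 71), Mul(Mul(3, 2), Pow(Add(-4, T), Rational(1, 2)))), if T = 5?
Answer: 10224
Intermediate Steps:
Mul(Mul(24, 71), Mul(Mul(3, 2), Pow(Add(-4, T), Rational(1, 2)))) = Mul(Mul(24, 71), Mul(Mul(3, 2), Pow(Add(-4, 5), Rational(1, 2)))) = Mul(1704, Mul(6, Pow(1, Rational(1, 2)))) = Mul(1704, Mul(6, 1)) = Mul(1704, 6) = 10224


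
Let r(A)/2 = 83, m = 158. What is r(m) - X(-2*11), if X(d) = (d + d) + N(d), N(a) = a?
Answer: 232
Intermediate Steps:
r(A) = 166 (r(A) = 2*83 = 166)
X(d) = 3*d (X(d) = (d + d) + d = 2*d + d = 3*d)
r(m) - X(-2*11) = 166 - 3*(-2*11) = 166 - 3*(-22) = 166 - 1*(-66) = 166 + 66 = 232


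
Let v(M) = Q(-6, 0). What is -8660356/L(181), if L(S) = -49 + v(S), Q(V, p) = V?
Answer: 8660356/55 ≈ 1.5746e+5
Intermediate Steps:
v(M) = -6
L(S) = -55 (L(S) = -49 - 6 = -55)
-8660356/L(181) = -8660356/(-55) = -8660356*(-1/55) = 8660356/55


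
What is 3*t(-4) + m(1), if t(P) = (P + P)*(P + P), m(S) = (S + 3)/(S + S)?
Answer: 194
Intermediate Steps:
m(S) = (3 + S)/(2*S) (m(S) = (3 + S)/((2*S)) = (3 + S)*(1/(2*S)) = (3 + S)/(2*S))
t(P) = 4*P**2 (t(P) = (2*P)*(2*P) = 4*P**2)
3*t(-4) + m(1) = 3*(4*(-4)**2) + (1/2)*(3 + 1)/1 = 3*(4*16) + (1/2)*1*4 = 3*64 + 2 = 192 + 2 = 194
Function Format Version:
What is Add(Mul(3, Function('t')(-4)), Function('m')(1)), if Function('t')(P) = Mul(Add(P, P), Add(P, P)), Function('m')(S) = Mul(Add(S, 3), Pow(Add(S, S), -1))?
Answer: 194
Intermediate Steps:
Function('m')(S) = Mul(Rational(1, 2), Pow(S, -1), Add(3, S)) (Function('m')(S) = Mul(Add(3, S), Pow(Mul(2, S), -1)) = Mul(Add(3, S), Mul(Rational(1, 2), Pow(S, -1))) = Mul(Rational(1, 2), Pow(S, -1), Add(3, S)))
Function('t')(P) = Mul(4, Pow(P, 2)) (Function('t')(P) = Mul(Mul(2, P), Mul(2, P)) = Mul(4, Pow(P, 2)))
Add(Mul(3, Function('t')(-4)), Function('m')(1)) = Add(Mul(3, Mul(4, Pow(-4, 2))), Mul(Rational(1, 2), Pow(1, -1), Add(3, 1))) = Add(Mul(3, Mul(4, 16)), Mul(Rational(1, 2), 1, 4)) = Add(Mul(3, 64), 2) = Add(192, 2) = 194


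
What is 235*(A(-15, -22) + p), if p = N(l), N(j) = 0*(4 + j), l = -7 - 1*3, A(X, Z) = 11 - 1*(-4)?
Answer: 3525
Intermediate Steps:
A(X, Z) = 15 (A(X, Z) = 11 + 4 = 15)
l = -10 (l = -7 - 3 = -10)
N(j) = 0
p = 0
235*(A(-15, -22) + p) = 235*(15 + 0) = 235*15 = 3525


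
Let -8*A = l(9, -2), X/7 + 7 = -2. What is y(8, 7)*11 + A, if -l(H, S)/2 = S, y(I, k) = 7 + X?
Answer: -1233/2 ≈ -616.50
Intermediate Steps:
X = -63 (X = -49 + 7*(-2) = -49 - 14 = -63)
y(I, k) = -56 (y(I, k) = 7 - 63 = -56)
l(H, S) = -2*S
A = -½ (A = -(-1)*(-2)/4 = -⅛*4 = -½ ≈ -0.50000)
y(8, 7)*11 + A = -56*11 - ½ = -616 - ½ = -1233/2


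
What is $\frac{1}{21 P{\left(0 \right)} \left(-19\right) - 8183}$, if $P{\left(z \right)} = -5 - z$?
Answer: $- \frac{1}{6188} \approx -0.0001616$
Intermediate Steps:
$\frac{1}{21 P{\left(0 \right)} \left(-19\right) - 8183} = \frac{1}{21 \left(-5 - 0\right) \left(-19\right) - 8183} = \frac{1}{21 \left(-5 + 0\right) \left(-19\right) - 8183} = \frac{1}{21 \left(-5\right) \left(-19\right) - 8183} = \frac{1}{\left(-105\right) \left(-19\right) - 8183} = \frac{1}{1995 - 8183} = \frac{1}{-6188} = - \frac{1}{6188}$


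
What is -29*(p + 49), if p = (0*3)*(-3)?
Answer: -1421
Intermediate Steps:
p = 0 (p = 0*(-3) = 0)
-29*(p + 49) = -29*(0 + 49) = -29*49 = -1421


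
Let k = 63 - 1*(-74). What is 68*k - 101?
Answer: 9215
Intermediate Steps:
k = 137 (k = 63 + 74 = 137)
68*k - 101 = 68*137 - 101 = 9316 - 101 = 9215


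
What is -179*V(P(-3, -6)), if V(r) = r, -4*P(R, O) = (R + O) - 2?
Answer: -1969/4 ≈ -492.25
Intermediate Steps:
P(R, O) = 1/2 - O/4 - R/4 (P(R, O) = -((R + O) - 2)/4 = -((O + R) - 2)/4 = -(-2 + O + R)/4 = 1/2 - O/4 - R/4)
-179*V(P(-3, -6)) = -179*(1/2 - 1/4*(-6) - 1/4*(-3)) = -179*(1/2 + 3/2 + 3/4) = -179*11/4 = -1969/4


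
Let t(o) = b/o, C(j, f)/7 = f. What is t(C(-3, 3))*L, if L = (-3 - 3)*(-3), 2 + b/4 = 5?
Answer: 72/7 ≈ 10.286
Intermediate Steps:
b = 12 (b = -8 + 4*5 = -8 + 20 = 12)
C(j, f) = 7*f
L = 18 (L = -6*(-3) = 18)
t(o) = 12/o
t(C(-3, 3))*L = (12/((7*3)))*18 = (12/21)*18 = (12*(1/21))*18 = (4/7)*18 = 72/7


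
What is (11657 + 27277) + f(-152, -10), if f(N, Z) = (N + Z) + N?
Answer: 38620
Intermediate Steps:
f(N, Z) = Z + 2*N
(11657 + 27277) + f(-152, -10) = (11657 + 27277) + (-10 + 2*(-152)) = 38934 + (-10 - 304) = 38934 - 314 = 38620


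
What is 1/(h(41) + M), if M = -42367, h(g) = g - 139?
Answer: -1/42465 ≈ -2.3549e-5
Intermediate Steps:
h(g) = -139 + g
1/(h(41) + M) = 1/((-139 + 41) - 42367) = 1/(-98 - 42367) = 1/(-42465) = -1/42465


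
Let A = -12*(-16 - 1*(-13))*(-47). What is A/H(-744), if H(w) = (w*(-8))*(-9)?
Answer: 47/1488 ≈ 0.031586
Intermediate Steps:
A = -1692 (A = -12*(-16 + 13)*(-47) = -12*(-3)*(-47) = 36*(-47) = -1692)
H(w) = 72*w (H(w) = -8*w*(-9) = 72*w)
A/H(-744) = -1692/(72*(-744)) = -1692/(-53568) = -1692*(-1/53568) = 47/1488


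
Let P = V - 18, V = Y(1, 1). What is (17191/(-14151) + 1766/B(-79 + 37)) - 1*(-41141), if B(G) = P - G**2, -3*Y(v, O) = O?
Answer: 3112783205702/75665397 ≈ 41139.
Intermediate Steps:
Y(v, O) = -O/3
V = -1/3 (V = -1/3*1 = -1/3 ≈ -0.33333)
P = -55/3 (P = -1/3 - 18 = -55/3 ≈ -18.333)
B(G) = -55/3 - G**2
(17191/(-14151) + 1766/B(-79 + 37)) - 1*(-41141) = (17191/(-14151) + 1766/(-55/3 - (-79 + 37)**2)) - 1*(-41141) = (17191*(-1/14151) + 1766/(-55/3 - 1*(-42)**2)) + 41141 = (-17191/14151 + 1766/(-55/3 - 1*1764)) + 41141 = (-17191/14151 + 1766/(-55/3 - 1764)) + 41141 = (-17191/14151 + 1766/(-5347/3)) + 41141 = (-17191/14151 + 1766*(-3/5347)) + 41141 = (-17191/14151 - 5298/5347) + 41141 = -166892275/75665397 + 41141 = 3112783205702/75665397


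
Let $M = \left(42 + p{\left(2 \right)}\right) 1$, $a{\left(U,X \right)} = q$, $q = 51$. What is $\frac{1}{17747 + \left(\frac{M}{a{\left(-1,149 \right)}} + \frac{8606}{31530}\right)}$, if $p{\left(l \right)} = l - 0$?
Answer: $\frac{89335}{1585529702} \approx 5.6344 \cdot 10^{-5}$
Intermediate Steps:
$p{\left(l \right)} = l$ ($p{\left(l \right)} = l + 0 = l$)
$a{\left(U,X \right)} = 51$
$M = 44$ ($M = \left(42 + 2\right) 1 = 44 \cdot 1 = 44$)
$\frac{1}{17747 + \left(\frac{M}{a{\left(-1,149 \right)}} + \frac{8606}{31530}\right)} = \frac{1}{17747 + \left(\frac{44}{51} + \frac{8606}{31530}\right)} = \frac{1}{17747 + \left(44 \cdot \frac{1}{51} + 8606 \cdot \frac{1}{31530}\right)} = \frac{1}{17747 + \left(\frac{44}{51} + \frac{4303}{15765}\right)} = \frac{1}{17747 + \frac{101457}{89335}} = \frac{1}{\frac{1585529702}{89335}} = \frac{89335}{1585529702}$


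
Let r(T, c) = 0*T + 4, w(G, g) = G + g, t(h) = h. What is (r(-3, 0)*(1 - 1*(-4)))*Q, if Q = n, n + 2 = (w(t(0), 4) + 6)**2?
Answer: 1960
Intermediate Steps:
r(T, c) = 4 (r(T, c) = 0 + 4 = 4)
n = 98 (n = -2 + ((0 + 4) + 6)**2 = -2 + (4 + 6)**2 = -2 + 10**2 = -2 + 100 = 98)
Q = 98
(r(-3, 0)*(1 - 1*(-4)))*Q = (4*(1 - 1*(-4)))*98 = (4*(1 + 4))*98 = (4*5)*98 = 20*98 = 1960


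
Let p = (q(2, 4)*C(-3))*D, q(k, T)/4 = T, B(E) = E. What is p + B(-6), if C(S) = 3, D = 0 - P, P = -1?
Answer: 42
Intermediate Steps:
D = 1 (D = 0 - 1*(-1) = 0 + 1 = 1)
q(k, T) = 4*T
p = 48 (p = ((4*4)*3)*1 = (16*3)*1 = 48*1 = 48)
p + B(-6) = 48 - 6 = 42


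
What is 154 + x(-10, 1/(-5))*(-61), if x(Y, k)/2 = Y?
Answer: 1374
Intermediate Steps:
x(Y, k) = 2*Y
154 + x(-10, 1/(-5))*(-61) = 154 + (2*(-10))*(-61) = 154 - 20*(-61) = 154 + 1220 = 1374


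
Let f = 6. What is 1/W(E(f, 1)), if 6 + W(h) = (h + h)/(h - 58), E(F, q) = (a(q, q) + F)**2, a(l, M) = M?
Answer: -9/152 ≈ -0.059211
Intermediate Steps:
E(F, q) = (F + q)**2 (E(F, q) = (q + F)**2 = (F + q)**2)
W(h) = -6 + 2*h/(-58 + h) (W(h) = -6 + (h + h)/(h - 58) = -6 + (2*h)/(-58 + h) = -6 + 2*h/(-58 + h))
1/W(E(f, 1)) = 1/(4*(87 - (6 + 1)**2)/(-58 + (6 + 1)**2)) = 1/(4*(87 - 1*7**2)/(-58 + 7**2)) = 1/(4*(87 - 1*49)/(-58 + 49)) = 1/(4*(87 - 49)/(-9)) = 1/(4*(-1/9)*38) = 1/(-152/9) = -9/152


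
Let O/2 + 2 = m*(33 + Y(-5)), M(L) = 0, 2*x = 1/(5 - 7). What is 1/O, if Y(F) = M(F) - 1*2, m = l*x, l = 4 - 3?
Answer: -2/39 ≈ -0.051282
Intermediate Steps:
x = -¼ (x = 1/(2*(5 - 7)) = (½)/(-2) = (½)*(-½) = -¼ ≈ -0.25000)
l = 1
m = -¼ (m = 1*(-¼) = -¼ ≈ -0.25000)
Y(F) = -2 (Y(F) = 0 - 1*2 = 0 - 2 = -2)
O = -39/2 (O = -4 + 2*(-(33 - 2)/4) = -4 + 2*(-¼*31) = -4 + 2*(-31/4) = -4 - 31/2 = -39/2 ≈ -19.500)
1/O = 1/(-39/2) = -2/39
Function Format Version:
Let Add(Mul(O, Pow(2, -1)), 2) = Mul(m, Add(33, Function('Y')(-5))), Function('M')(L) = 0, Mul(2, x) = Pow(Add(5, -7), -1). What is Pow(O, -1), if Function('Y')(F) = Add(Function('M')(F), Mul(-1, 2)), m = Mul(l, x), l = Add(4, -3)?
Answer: Rational(-2, 39) ≈ -0.051282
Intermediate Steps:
x = Rational(-1, 4) (x = Mul(Rational(1, 2), Pow(Add(5, -7), -1)) = Mul(Rational(1, 2), Pow(-2, -1)) = Mul(Rational(1, 2), Rational(-1, 2)) = Rational(-1, 4) ≈ -0.25000)
l = 1
m = Rational(-1, 4) (m = Mul(1, Rational(-1, 4)) = Rational(-1, 4) ≈ -0.25000)
Function('Y')(F) = -2 (Function('Y')(F) = Add(0, Mul(-1, 2)) = Add(0, -2) = -2)
O = Rational(-39, 2) (O = Add(-4, Mul(2, Mul(Rational(-1, 4), Add(33, -2)))) = Add(-4, Mul(2, Mul(Rational(-1, 4), 31))) = Add(-4, Mul(2, Rational(-31, 4))) = Add(-4, Rational(-31, 2)) = Rational(-39, 2) ≈ -19.500)
Pow(O, -1) = Pow(Rational(-39, 2), -1) = Rational(-2, 39)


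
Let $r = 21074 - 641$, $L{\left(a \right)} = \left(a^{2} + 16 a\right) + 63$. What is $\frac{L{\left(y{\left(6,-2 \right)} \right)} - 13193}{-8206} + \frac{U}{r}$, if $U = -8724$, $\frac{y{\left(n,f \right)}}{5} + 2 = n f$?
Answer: $\frac{1809991}{2540503} \approx 0.71245$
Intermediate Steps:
$y{\left(n,f \right)} = -10 + 5 f n$ ($y{\left(n,f \right)} = -10 + 5 n f = -10 + 5 f n$)
$L{\left(a \right)} = 63 + a^{2} + 16 a$
$r = 20433$
$\frac{L{\left(y{\left(6,-2 \right)} \right)} - 13193}{-8206} + \frac{U}{r} = \frac{\left(63 + \left(-10 + 5 \left(-2\right) 6\right)^{2} + 16 \left(-10 + 5 \left(-2\right) 6\right)\right) - 13193}{-8206} - \frac{8724}{20433} = \left(\left(63 + \left(-10 - 60\right)^{2} + 16 \left(-10 - 60\right)\right) - 13193\right) \left(- \frac{1}{8206}\right) - \frac{2908}{6811} = \left(\left(63 + \left(-70\right)^{2} + 16 \left(-70\right)\right) - 13193\right) \left(- \frac{1}{8206}\right) - \frac{2908}{6811} = \left(\left(63 + 4900 - 1120\right) - 13193\right) \left(- \frac{1}{8206}\right) - \frac{2908}{6811} = \left(3843 - 13193\right) \left(- \frac{1}{8206}\right) - \frac{2908}{6811} = \left(-9350\right) \left(- \frac{1}{8206}\right) - \frac{2908}{6811} = \frac{425}{373} - \frac{2908}{6811} = \frac{1809991}{2540503}$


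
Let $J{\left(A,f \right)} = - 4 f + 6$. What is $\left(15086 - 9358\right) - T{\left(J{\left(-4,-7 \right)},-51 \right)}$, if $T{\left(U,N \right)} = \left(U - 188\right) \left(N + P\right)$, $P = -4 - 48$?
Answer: $-10134$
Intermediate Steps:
$P = -52$ ($P = -4 - 48 = -52$)
$J{\left(A,f \right)} = 6 - 4 f$
$T{\left(U,N \right)} = \left(-188 + U\right) \left(-52 + N\right)$ ($T{\left(U,N \right)} = \left(U - 188\right) \left(N - 52\right) = \left(-188 + U\right) \left(-52 + N\right)$)
$\left(15086 - 9358\right) - T{\left(J{\left(-4,-7 \right)},-51 \right)} = \left(15086 - 9358\right) - \left(9776 - -9588 - 52 \left(6 - -28\right) - 51 \left(6 - -28\right)\right) = 5728 - \left(9776 + 9588 - 52 \left(6 + 28\right) - 51 \left(6 + 28\right)\right) = 5728 - \left(9776 + 9588 - 1768 - 1734\right) = 5728 - 15862 = -10134$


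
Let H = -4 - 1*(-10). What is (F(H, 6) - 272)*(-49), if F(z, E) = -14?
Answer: 14014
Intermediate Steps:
H = 6 (H = -4 + 10 = 6)
(F(H, 6) - 272)*(-49) = (-14 - 272)*(-49) = -286*(-49) = 14014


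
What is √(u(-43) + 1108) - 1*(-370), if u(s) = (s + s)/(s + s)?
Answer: 370 + √1109 ≈ 403.30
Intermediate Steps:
u(s) = 1 (u(s) = (2*s)/((2*s)) = (2*s)*(1/(2*s)) = 1)
√(u(-43) + 1108) - 1*(-370) = √(1 + 1108) - 1*(-370) = √1109 + 370 = 370 + √1109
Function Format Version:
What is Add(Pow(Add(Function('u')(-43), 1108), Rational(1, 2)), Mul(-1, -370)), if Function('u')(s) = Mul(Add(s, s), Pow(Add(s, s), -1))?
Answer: Add(370, Pow(1109, Rational(1, 2))) ≈ 403.30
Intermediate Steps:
Function('u')(s) = 1 (Function('u')(s) = Mul(Mul(2, s), Pow(Mul(2, s), -1)) = Mul(Mul(2, s), Mul(Rational(1, 2), Pow(s, -1))) = 1)
Add(Pow(Add(Function('u')(-43), 1108), Rational(1, 2)), Mul(-1, -370)) = Add(Pow(Add(1, 1108), Rational(1, 2)), Mul(-1, -370)) = Add(Pow(1109, Rational(1, 2)), 370) = Add(370, Pow(1109, Rational(1, 2)))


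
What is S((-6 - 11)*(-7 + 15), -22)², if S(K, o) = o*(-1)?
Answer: 484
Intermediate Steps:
S(K, o) = -o
S((-6 - 11)*(-7 + 15), -22)² = (-1*(-22))² = 22² = 484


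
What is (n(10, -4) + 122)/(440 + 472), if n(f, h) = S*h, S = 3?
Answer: 55/456 ≈ 0.12061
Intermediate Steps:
n(f, h) = 3*h
(n(10, -4) + 122)/(440 + 472) = (3*(-4) + 122)/(440 + 472) = (-12 + 122)/912 = 110*(1/912) = 55/456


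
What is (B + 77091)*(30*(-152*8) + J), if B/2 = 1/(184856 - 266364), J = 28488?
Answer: -12554499385548/20377 ≈ -6.1611e+8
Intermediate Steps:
B = -1/40754 (B = 2/(184856 - 266364) = 2/(-81508) = 2*(-1/81508) = -1/40754 ≈ -2.4537e-5)
(B + 77091)*(30*(-152*8) + J) = (-1/40754 + 77091)*(30*(-152*8) + 28488) = 3141766613*(30*(-1216) + 28488)/40754 = 3141766613*(-36480 + 28488)/40754 = (3141766613/40754)*(-7992) = -12554499385548/20377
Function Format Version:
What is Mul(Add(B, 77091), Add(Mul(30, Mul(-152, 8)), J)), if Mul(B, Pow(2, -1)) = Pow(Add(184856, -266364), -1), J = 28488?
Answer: Rational(-12554499385548, 20377) ≈ -6.1611e+8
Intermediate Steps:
B = Rational(-1, 40754) (B = Mul(2, Pow(Add(184856, -266364), -1)) = Mul(2, Pow(-81508, -1)) = Mul(2, Rational(-1, 81508)) = Rational(-1, 40754) ≈ -2.4537e-5)
Mul(Add(B, 77091), Add(Mul(30, Mul(-152, 8)), J)) = Mul(Add(Rational(-1, 40754), 77091), Add(Mul(30, Mul(-152, 8)), 28488)) = Mul(Rational(3141766613, 40754), Add(Mul(30, -1216), 28488)) = Mul(Rational(3141766613, 40754), Add(-36480, 28488)) = Mul(Rational(3141766613, 40754), -7992) = Rational(-12554499385548, 20377)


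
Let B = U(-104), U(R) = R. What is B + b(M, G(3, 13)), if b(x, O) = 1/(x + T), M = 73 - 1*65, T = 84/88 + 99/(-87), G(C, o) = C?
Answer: -518010/4987 ≈ -103.87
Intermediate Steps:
T = -117/638 (T = 84*(1/88) + 99*(-1/87) = 21/22 - 33/29 = -117/638 ≈ -0.18339)
M = 8 (M = 73 - 65 = 8)
B = -104
b(x, O) = 1/(-117/638 + x) (b(x, O) = 1/(x - 117/638) = 1/(-117/638 + x))
B + b(M, G(3, 13)) = -104 + 638/(-117 + 638*8) = -104 + 638/(-117 + 5104) = -104 + 638/4987 = -518010/4987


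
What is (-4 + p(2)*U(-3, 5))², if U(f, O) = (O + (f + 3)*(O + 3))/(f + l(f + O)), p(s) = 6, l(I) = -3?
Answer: 81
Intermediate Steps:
U(f, O) = (O + (3 + O)*(3 + f))/(-3 + f) (U(f, O) = (O + (f + 3)*(O + 3))/(f - 3) = (O + (3 + f)*(3 + O))/(-3 + f) = (O + (3 + O)*(3 + f))/(-3 + f))
(-4 + p(2)*U(-3, 5))² = (-4 + 6*((9 + 3*(-3) + 4*5 + 5*(-3))/(-3 - 3)))² = (-4 + 6*((9 - 9 + 20 - 15)/(-6)))² = (-4 + 6*(-⅙*5))² = (-4 + 6*(-⅚))² = (-4 - 5)² = (-9)² = 81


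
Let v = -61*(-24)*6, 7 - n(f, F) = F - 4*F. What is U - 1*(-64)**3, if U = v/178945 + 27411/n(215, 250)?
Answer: 35515295777443/135461365 ≈ 2.6218e+5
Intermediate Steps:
n(f, F) = 7 + 3*F (n(f, F) = 7 - (F - 4*F) = 7 - (-3)*F = 7 + 3*F)
v = 8784 (v = 1464*6 = 8784)
U = 4911710883/135461365 (U = 8784/178945 + 27411/(7 + 3*250) = 8784*(1/178945) + 27411/(7 + 750) = 8784/178945 + 27411/757 = 4911710883/135461365 ≈ 36.259)
U - 1*(-64)**3 = 4911710883/135461365 - 1*(-64)**3 = 4911710883/135461365 - 1*(-262144) = 4911710883/135461365 + 262144 = 35515295777443/135461365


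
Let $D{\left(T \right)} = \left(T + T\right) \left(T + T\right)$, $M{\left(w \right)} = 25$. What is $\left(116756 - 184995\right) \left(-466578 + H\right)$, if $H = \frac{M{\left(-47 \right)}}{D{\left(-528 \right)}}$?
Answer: $\frac{35504610075619337}{1115136} \approx 3.1839 \cdot 10^{10}$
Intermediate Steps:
$D{\left(T \right)} = 4 T^{2}$ ($D{\left(T \right)} = 2 T 2 T = 4 T^{2}$)
$H = \frac{25}{1115136}$ ($H = \frac{25}{4 \left(-528\right)^{2}} = \frac{25}{4 \cdot 278784} = \frac{25}{1115136} \approx 2.2419 \cdot 10^{-5}$)
$\left(116756 - 184995\right) \left(-466578 + H\right) = \left(116756 - 184995\right) \left(-466578 + \frac{25}{1115136}\right) = \left(-68239\right) \left(- \frac{520297924583}{1115136}\right) = \frac{35504610075619337}{1115136}$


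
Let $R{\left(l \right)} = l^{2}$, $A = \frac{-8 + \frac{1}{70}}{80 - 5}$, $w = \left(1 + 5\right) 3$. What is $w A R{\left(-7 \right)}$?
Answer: $- \frac{11739}{125} \approx -93.912$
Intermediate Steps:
$w = 18$ ($w = 6 \cdot 3 = 18$)
$A = - \frac{559}{5250}$ ($A = \frac{-8 + \frac{1}{70}}{75} = \left(- \frac{559}{70}\right) \frac{1}{75} = - \frac{559}{5250} \approx -0.10648$)
$w A R{\left(-7 \right)} = 18 \left(- \frac{559}{5250}\right) \left(-7\right)^{2} = \left(- \frac{1677}{875}\right) 49 = - \frac{11739}{125}$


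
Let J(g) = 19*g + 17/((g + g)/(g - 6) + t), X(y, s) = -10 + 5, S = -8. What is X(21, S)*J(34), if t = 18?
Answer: -462485/143 ≈ -3234.2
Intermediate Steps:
X(y, s) = -5
J(g) = 17/(18 + 2*g/(-6 + g)) + 19*g (J(g) = 19*g + 17/((g + g)/(g - 6) + 18) = 19*g + 17/((2*g)/(-6 + g) + 18) = 19*g + 17/(2*g/(-6 + g) + 18) = 19*g + 17/(18 + 2*g/(-6 + g)) = 17/(18 + 2*g/(-6 + g)) + 19*g)
X(21, S)*J(34) = -5*(-102 - 2035*34 + 380*34²)/(4*(-27 + 5*34)) = -5*(-102 - 69190 + 380*1156)/(4*(-27 + 170)) = -5*(-102 - 69190 + 439280)/(4*143) = -5*369988/(4*143) = -5*92497/143 = -462485/143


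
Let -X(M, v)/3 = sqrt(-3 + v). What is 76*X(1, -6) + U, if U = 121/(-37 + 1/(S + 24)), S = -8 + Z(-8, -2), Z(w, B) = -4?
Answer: -1452/443 - 684*I ≈ -3.2777 - 684.0*I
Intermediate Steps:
X(M, v) = -3*sqrt(-3 + v)
S = -12 (S = -8 - 4 = -12)
U = -1452/443 (U = 121/(-37 + 1/(-12 + 24)) = 121/(-37 + 1/12) = 121/(-443/12) = 121*(-12/443) = -1452/443 ≈ -3.2777)
76*X(1, -6) + U = 76*(-3*sqrt(-3 - 6)) - 1452/443 = 76*(-9*I) - 1452/443 = -684*I - 1452/443 = -1452/443 - 684*I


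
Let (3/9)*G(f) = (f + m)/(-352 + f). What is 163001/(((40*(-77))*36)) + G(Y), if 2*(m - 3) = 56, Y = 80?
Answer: -5078707/1884960 ≈ -2.6943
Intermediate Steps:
m = 31 (m = 3 + (½)*56 = 3 + 28 = 31)
G(f) = 3*(31 + f)/(-352 + f) (G(f) = 3*((f + 31)/(-352 + f)) = 3*((31 + f)/(-352 + f)) = 3*(31 + f)/(-352 + f))
163001/(((40*(-77))*36)) + G(Y) = 163001/(((40*(-77))*36)) + 3*(31 + 80)/(-352 + 80) = 163001/((-3080*36)) + 3*111/(-272) = 163001/(-110880) + 3*(-1/272)*111 = 163001*(-1/110880) - 333/272 = -163001/110880 - 333/272 = -5078707/1884960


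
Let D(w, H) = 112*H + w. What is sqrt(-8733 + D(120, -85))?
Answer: I*sqrt(18133) ≈ 134.66*I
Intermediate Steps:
D(w, H) = w + 112*H
sqrt(-8733 + D(120, -85)) = sqrt(-8733 + (120 + 112*(-85))) = sqrt(-8733 + (120 - 9520)) = sqrt(-8733 - 9400) = sqrt(-18133) = I*sqrt(18133)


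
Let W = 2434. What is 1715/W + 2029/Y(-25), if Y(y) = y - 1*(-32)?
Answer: 4950591/17038 ≈ 290.56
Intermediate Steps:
Y(y) = 32 + y (Y(y) = y + 32 = 32 + y)
1715/W + 2029/Y(-25) = 1715/2434 + 2029/(32 - 25) = 1715*(1/2434) + 2029/7 = 1715/2434 + 2029*(1/7) = 1715/2434 + 2029/7 = 4950591/17038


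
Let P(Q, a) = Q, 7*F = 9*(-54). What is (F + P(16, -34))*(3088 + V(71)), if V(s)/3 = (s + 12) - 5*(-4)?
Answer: -1270478/7 ≈ -1.8150e+5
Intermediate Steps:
F = -486/7 (F = (9*(-54))/7 = (1/7)*(-486) = -486/7 ≈ -69.429)
V(s) = 96 + 3*s (V(s) = 3*((s + 12) - 5*(-4)) = 3*((12 + s) + 20) = 3*(32 + s) = 96 + 3*s)
(F + P(16, -34))*(3088 + V(71)) = (-486/7 + 16)*(3088 + (96 + 3*71)) = -374*(3088 + (96 + 213))/7 = -374*(3088 + 309)/7 = -374/7*3397 = -1270478/7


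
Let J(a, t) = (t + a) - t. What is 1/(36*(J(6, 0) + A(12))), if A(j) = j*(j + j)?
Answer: 1/10584 ≈ 9.4482e-5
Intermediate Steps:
J(a, t) = a (J(a, t) = (a + t) - t = a)
A(j) = 2*j² (A(j) = j*(2*j) = 2*j²)
1/(36*(J(6, 0) + A(12))) = 1/(36*(6 + 2*12²)) = 1/(36*(6 + 2*144)) = 1/(36*(6 + 288)) = 1/(36*294) = 1/10584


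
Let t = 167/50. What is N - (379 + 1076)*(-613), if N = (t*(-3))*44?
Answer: 22286853/25 ≈ 8.9147e+5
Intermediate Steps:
t = 167/50 (t = 167*(1/50) = 167/50 ≈ 3.3400)
N = -11022/25 (N = ((167/50)*(-3))*44 = -501/50*44 = -11022/25 ≈ -440.88)
N - (379 + 1076)*(-613) = -11022/25 - (379 + 1076)*(-613) = -11022/25 - 1455*(-613) = -11022/25 - 1*(-891915) = -11022/25 + 891915 = 22286853/25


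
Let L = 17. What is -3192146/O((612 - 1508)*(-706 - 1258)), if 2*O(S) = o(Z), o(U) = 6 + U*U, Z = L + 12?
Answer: -6384292/847 ≈ -7537.5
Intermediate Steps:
Z = 29 (Z = 17 + 12 = 29)
o(U) = 6 + U**2
O(S) = 847/2 (O(S) = (6 + 29**2)/2 = (6 + 841)/2 = (1/2)*847 = 847/2)
-3192146/O((612 - 1508)*(-706 - 1258)) = -3192146/847/2 = -3192146*2/847 = -6384292/847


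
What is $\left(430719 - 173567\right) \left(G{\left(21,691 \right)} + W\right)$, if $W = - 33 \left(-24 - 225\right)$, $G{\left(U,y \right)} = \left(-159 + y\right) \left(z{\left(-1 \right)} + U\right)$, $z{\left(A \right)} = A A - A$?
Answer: $5259529856$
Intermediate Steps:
$z{\left(A \right)} = A^{2} - A$
$G{\left(U,y \right)} = \left(-159 + y\right) \left(2 + U\right)$ ($G{\left(U,y \right)} = \left(-159 + y\right) \left(- (-1 - 1) + U\right) = \left(-159 + y\right) \left(\left(-1\right) \left(-2\right) + U\right) = \left(-159 + y\right) \left(2 + U\right)$)
$W = 8217$ ($W = \left(-33\right) \left(-249\right) = 8217$)
$\left(430719 - 173567\right) \left(G{\left(21,691 \right)} + W\right) = \left(430719 - 173567\right) \left(\left(-318 - 3339 + 2 \cdot 691 + 21 \cdot 691\right) + 8217\right) = 257152 \left(\left(-318 - 3339 + 1382 + 14511\right) + 8217\right) = 257152 \left(12236 + 8217\right) = 257152 \cdot 20453 = 5259529856$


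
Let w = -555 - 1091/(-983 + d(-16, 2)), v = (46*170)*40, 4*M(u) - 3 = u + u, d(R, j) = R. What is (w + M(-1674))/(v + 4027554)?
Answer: -5555071/17344054584 ≈ -0.00032029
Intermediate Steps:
M(u) = 3/4 + u/2 (M(u) = 3/4 + (u + u)/4 = 3/4 + (2*u)/4 = 3/4 + u/2)
v = 312800 (v = 7820*40 = 312800)
w = -553354/999 (w = -555 - 1091/(-983 - 16) = -555 - 1091/(-999) = -555 - 1091*(-1/999) = -555 + 1091/999 = -553354/999 ≈ -553.91)
(w + M(-1674))/(v + 4027554) = (-553354/999 + (3/4 + (1/2)*(-1674)))/(312800 + 4027554) = (-553354/999 + (3/4 - 837))/4340354 = (-553354/999 - 3345/4)*(1/4340354) = -5555071/3996*1/4340354 = -5555071/17344054584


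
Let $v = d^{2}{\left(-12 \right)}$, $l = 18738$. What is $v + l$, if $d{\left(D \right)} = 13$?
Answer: $18907$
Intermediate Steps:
$v = 169$ ($v = 13^{2} = 169$)
$v + l = 169 + 18738 = 18907$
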